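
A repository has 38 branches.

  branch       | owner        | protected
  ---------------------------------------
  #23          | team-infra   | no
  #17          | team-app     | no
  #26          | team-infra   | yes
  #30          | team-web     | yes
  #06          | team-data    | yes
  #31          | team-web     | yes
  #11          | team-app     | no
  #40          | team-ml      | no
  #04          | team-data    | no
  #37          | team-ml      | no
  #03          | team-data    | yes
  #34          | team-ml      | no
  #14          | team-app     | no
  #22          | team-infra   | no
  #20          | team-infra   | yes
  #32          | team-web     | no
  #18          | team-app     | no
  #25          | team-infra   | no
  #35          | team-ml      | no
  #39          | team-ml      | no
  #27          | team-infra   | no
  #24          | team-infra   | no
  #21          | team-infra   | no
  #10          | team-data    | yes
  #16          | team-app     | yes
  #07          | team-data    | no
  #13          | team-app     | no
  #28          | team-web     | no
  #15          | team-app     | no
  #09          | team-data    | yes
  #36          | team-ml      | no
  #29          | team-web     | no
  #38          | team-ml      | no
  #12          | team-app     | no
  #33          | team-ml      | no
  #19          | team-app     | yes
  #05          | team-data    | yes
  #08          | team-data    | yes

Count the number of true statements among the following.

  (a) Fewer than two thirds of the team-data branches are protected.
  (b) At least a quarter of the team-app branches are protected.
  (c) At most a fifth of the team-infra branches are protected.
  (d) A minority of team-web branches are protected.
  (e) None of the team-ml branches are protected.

2

(a) team-data: |A| = 8, |A ∩ B| = 6; needs |A ∩ B| / |A| < 2/3 — false.
(b) team-app: |A| = 9, |A ∩ B| = 2; needs |A ∩ B| / |A| ≥ 1/4 — false.
(c) team-infra: |A| = 8, |A ∩ B| = 2; needs |A ∩ B| / |A| ≤ 1/5 — false.
(d) team-web: |A| = 5, |A ∩ B| = 2; needs |A ∩ B| < |A ∖ B| — true.
(e) team-ml: |A| = 8, |A ∩ B| = 0; needs A ∩ B = ∅ (|A ∩ B| = 0) — true.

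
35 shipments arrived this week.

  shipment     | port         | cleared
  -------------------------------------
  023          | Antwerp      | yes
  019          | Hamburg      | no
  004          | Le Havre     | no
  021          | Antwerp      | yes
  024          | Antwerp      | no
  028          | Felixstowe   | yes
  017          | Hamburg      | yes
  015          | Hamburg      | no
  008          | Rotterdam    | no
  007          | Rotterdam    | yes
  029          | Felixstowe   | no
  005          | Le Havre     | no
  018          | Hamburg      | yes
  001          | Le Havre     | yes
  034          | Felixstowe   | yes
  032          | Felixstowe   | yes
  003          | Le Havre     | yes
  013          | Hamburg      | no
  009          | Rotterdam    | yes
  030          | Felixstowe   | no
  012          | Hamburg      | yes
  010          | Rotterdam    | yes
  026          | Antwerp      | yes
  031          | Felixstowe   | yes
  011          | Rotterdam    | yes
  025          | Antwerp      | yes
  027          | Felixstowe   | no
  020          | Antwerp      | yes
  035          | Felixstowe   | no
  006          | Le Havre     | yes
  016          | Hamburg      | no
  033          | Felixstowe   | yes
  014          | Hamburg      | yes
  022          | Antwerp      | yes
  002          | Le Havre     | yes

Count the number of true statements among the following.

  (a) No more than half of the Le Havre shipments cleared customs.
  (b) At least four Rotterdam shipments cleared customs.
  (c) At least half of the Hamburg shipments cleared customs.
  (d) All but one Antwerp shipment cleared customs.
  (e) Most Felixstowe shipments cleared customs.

4

(a) Le Havre: |A| = 6, |A ∩ B| = 4; needs |A ∩ B| ≤ |A ∖ B| — false.
(b) Rotterdam: |A| = 5, |A ∩ B| = 4; needs |A ∩ B| ≥ 4 — true.
(c) Hamburg: |A| = 8, |A ∩ B| = 4; needs |A ∩ B| ≥ |A ∖ B| — true.
(d) Antwerp: |A| = 7, |A ∩ B| = 6; needs |A ∖ B| = 1 — true.
(e) Felixstowe: |A| = 9, |A ∩ B| = 5; needs |A ∩ B| > |A ∖ B| — true.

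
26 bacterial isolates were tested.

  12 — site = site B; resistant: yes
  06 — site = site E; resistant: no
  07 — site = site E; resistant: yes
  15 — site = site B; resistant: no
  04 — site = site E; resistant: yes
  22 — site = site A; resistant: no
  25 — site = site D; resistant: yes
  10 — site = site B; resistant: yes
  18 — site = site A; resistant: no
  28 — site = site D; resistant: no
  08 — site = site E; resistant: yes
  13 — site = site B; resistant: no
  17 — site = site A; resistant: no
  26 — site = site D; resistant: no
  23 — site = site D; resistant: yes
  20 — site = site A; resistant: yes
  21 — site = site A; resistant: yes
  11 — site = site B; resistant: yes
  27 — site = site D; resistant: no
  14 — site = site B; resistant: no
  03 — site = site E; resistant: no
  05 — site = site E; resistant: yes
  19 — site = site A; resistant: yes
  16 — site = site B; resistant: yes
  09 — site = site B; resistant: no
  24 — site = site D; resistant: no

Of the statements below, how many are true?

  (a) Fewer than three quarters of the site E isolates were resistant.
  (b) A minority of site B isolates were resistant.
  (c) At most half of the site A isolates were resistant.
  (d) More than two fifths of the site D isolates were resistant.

(a) site E: |A| = 6, |A ∩ B| = 4; needs |A ∩ B| / |A| < 3/4 — true.
(b) site B: |A| = 8, |A ∩ B| = 4; needs |A ∩ B| < |A ∖ B| — false.
(c) site A: |A| = 6, |A ∩ B| = 3; needs |A ∩ B| ≤ |A ∖ B| — true.
(d) site D: |A| = 6, |A ∩ B| = 2; needs |A ∩ B| / |A| > 2/5 — false.

2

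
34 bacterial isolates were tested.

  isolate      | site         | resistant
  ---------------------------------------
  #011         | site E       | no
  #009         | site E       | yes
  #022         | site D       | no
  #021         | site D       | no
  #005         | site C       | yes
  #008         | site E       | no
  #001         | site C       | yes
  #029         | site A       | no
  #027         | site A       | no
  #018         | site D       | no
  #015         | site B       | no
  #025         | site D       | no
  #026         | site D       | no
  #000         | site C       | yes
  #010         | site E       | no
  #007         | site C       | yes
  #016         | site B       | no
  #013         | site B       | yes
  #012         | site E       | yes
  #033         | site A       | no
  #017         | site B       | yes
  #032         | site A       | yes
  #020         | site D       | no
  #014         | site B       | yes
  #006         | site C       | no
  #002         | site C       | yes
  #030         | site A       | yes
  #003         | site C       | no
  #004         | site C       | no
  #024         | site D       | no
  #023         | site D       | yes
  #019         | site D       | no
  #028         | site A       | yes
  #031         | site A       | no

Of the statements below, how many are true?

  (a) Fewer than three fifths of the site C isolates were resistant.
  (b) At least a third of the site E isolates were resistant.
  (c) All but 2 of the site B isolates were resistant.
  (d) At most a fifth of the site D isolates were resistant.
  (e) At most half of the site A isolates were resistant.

4

(a) site C: |A| = 8, |A ∩ B| = 5; needs |A ∩ B| / |A| < 3/5 — false.
(b) site E: |A| = 5, |A ∩ B| = 2; needs |A ∩ B| / |A| ≥ 1/3 — true.
(c) site B: |A| = 5, |A ∩ B| = 3; needs |A ∖ B| = 2 — true.
(d) site D: |A| = 9, |A ∩ B| = 1; needs |A ∩ B| / |A| ≤ 1/5 — true.
(e) site A: |A| = 7, |A ∩ B| = 3; needs |A ∩ B| ≤ |A ∖ B| — true.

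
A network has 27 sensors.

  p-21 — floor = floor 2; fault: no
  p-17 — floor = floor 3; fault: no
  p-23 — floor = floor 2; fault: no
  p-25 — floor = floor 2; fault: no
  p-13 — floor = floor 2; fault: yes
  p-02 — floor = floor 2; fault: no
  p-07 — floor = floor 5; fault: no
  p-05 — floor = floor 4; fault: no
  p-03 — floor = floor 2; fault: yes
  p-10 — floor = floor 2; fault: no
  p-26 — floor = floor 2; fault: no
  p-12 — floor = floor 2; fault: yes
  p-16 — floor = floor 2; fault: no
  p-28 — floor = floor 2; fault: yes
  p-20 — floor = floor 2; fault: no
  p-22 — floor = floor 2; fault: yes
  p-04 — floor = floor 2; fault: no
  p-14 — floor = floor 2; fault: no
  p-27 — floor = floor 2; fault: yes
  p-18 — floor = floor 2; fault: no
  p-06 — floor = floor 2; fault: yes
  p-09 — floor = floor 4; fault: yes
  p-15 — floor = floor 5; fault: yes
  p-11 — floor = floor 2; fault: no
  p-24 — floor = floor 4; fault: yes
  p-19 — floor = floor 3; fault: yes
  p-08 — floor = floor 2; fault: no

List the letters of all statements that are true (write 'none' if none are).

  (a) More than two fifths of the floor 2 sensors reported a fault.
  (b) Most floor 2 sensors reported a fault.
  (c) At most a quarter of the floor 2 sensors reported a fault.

none

|A| = 20, |A ∩ B| = 7, |A ∖ B| = 13.
(a) |A ∩ B| / |A| > 2/5: fails.
(b) |A ∩ B| > |A ∖ B|: fails.
(c) |A ∩ B| / |A| ≤ 1/4: fails.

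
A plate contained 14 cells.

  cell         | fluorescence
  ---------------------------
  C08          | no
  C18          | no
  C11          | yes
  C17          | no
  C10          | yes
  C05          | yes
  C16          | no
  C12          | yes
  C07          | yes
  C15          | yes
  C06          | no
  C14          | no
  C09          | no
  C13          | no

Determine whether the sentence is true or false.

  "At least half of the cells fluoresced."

'At least half of the cells fluoresced' holds iff |A ∩ B| ≥ |A ∖ B|.
A (the restrictor) = {C08, C18, C11, C17, C10, C05, C16, C12, C07, C15, C06, C14, C09, C13}, |A| = 14.
A ∩ B = {C11, C10, C05, C12, C07, C15}, so |A ∩ B| = 6.
A ∖ B = {C08, C18, C17, C16, C06, C14, C09, C13}, so |A ∖ B| = 8.
6 < 8, so the statement is false.

False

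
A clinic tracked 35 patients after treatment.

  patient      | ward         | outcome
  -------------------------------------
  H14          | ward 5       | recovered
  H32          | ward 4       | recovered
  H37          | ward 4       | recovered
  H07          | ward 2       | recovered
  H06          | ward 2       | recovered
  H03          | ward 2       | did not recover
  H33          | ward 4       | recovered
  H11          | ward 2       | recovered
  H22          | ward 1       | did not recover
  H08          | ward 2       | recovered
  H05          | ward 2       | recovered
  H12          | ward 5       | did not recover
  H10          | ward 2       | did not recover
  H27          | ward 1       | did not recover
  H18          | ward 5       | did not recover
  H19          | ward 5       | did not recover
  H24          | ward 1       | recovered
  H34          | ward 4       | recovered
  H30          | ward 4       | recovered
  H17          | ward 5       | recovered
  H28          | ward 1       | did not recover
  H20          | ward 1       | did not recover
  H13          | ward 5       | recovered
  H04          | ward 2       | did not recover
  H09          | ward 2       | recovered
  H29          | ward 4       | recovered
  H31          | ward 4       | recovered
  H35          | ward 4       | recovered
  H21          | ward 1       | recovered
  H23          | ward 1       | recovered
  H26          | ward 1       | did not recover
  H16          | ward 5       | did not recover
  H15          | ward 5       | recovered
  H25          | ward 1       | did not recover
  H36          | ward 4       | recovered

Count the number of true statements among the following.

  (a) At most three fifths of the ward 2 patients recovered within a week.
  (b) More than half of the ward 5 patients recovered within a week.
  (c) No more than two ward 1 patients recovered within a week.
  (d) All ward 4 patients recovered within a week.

(a) ward 2: |A| = 9, |A ∩ B| = 6; needs |A ∩ B| / |A| ≤ 3/5 — false.
(b) ward 5: |A| = 8, |A ∩ B| = 4; needs |A ∩ B| > |A ∖ B| — false.
(c) ward 1: |A| = 9, |A ∩ B| = 3; needs |A ∩ B| ≤ 2 — false.
(d) ward 4: |A| = 9, |A ∩ B| = 9; needs A ⊆ B, i.e. every element of A is in B (|A ∖ B| = 0) — true.

1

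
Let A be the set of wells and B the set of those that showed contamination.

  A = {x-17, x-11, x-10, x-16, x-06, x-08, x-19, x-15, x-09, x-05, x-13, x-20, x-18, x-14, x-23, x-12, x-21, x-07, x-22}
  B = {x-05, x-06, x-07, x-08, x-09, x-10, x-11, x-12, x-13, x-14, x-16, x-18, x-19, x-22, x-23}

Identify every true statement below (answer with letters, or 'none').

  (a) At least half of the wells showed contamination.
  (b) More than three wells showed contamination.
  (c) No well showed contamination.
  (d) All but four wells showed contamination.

|A| = 19, |A ∩ B| = 15, |A ∖ B| = 4.
(a) |A ∩ B| ≥ |A ∖ B|: holds.
(b) |A ∩ B| > 3: holds.
(c) A ∩ B = ∅ (|A ∩ B| = 0): fails.
(d) |A ∖ B| = 4: holds.

(a), (b), (d)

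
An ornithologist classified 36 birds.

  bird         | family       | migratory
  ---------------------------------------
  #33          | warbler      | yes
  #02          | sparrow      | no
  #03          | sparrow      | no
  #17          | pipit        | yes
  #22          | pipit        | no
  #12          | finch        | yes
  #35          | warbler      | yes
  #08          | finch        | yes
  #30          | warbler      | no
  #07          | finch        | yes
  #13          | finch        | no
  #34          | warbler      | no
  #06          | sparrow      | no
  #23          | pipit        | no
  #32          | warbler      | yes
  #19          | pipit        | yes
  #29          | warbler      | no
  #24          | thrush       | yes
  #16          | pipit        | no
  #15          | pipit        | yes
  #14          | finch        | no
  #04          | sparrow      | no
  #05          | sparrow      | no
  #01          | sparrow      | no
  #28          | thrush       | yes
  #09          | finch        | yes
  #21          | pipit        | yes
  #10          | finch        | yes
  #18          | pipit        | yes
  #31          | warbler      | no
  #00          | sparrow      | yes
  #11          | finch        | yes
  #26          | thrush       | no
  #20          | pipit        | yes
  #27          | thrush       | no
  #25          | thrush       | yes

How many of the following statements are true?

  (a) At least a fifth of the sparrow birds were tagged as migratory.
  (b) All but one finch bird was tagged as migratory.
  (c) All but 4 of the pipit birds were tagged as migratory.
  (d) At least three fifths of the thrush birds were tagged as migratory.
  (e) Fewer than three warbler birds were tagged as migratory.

(a) sparrow: |A| = 7, |A ∩ B| = 1; needs |A ∩ B| / |A| ≥ 1/5 — false.
(b) finch: |A| = 8, |A ∩ B| = 6; needs |A ∖ B| = 1 — false.
(c) pipit: |A| = 9, |A ∩ B| = 6; needs |A ∖ B| = 4 — false.
(d) thrush: |A| = 5, |A ∩ B| = 3; needs |A ∩ B| / |A| ≥ 3/5 — true.
(e) warbler: |A| = 7, |A ∩ B| = 3; needs |A ∩ B| < 3 — false.

1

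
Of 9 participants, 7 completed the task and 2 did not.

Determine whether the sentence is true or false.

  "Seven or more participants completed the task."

'Seven or more participants completed the task' holds iff |A ∩ B| ≥ 7.
|A| = 9, |A ∩ B| = 7, |A ∖ B| = 2.
|A ∩ B| = 7, so the statement is true.

True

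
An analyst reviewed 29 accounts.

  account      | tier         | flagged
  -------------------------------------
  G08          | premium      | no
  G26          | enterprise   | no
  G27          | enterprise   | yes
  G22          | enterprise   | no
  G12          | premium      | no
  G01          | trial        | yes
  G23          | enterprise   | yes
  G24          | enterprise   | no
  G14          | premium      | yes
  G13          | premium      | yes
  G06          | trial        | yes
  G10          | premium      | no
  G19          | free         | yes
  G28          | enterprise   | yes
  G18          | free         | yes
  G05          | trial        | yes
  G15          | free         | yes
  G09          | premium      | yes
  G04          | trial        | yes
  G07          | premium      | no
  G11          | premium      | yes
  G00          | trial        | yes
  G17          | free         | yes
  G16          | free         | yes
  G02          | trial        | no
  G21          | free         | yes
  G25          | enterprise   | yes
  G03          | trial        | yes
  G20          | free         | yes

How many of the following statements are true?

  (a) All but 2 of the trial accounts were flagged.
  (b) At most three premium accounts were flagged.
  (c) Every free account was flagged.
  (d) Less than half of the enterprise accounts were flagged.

1

(a) trial: |A| = 7, |A ∩ B| = 6; needs |A ∖ B| = 2 — false.
(b) premium: |A| = 8, |A ∩ B| = 4; needs |A ∩ B| ≤ 3 — false.
(c) free: |A| = 7, |A ∩ B| = 7; needs A ⊆ B, i.e. every element of A is in B (|A ∖ B| = 0) — true.
(d) enterprise: |A| = 7, |A ∩ B| = 4; needs |A ∩ B| < |A ∖ B| — false.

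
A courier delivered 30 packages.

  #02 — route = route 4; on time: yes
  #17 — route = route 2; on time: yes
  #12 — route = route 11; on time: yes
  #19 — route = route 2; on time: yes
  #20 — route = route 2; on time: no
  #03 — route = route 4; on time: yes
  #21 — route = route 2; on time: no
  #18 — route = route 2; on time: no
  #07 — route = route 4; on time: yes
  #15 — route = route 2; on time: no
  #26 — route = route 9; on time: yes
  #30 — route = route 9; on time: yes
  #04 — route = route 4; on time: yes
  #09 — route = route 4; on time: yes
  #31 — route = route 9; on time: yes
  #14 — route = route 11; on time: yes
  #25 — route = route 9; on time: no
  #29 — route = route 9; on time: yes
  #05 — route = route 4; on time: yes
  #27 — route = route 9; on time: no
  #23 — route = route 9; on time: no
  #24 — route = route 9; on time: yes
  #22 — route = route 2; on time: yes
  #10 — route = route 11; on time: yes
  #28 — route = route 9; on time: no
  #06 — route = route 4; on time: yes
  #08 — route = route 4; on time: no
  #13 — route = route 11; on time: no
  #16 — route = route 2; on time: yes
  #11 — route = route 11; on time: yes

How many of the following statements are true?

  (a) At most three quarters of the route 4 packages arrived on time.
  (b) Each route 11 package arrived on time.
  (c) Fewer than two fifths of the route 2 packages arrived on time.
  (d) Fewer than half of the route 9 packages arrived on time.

(a) route 4: |A| = 8, |A ∩ B| = 7; needs |A ∩ B| / |A| ≤ 3/4 — false.
(b) route 11: |A| = 5, |A ∩ B| = 4; needs A ⊆ B, i.e. every element of A is in B (|A ∖ B| = 0) — false.
(c) route 2: |A| = 8, |A ∩ B| = 4; needs |A ∩ B| / |A| < 2/5 — false.
(d) route 9: |A| = 9, |A ∩ B| = 5; needs |A ∩ B| < |A ∖ B| — false.

0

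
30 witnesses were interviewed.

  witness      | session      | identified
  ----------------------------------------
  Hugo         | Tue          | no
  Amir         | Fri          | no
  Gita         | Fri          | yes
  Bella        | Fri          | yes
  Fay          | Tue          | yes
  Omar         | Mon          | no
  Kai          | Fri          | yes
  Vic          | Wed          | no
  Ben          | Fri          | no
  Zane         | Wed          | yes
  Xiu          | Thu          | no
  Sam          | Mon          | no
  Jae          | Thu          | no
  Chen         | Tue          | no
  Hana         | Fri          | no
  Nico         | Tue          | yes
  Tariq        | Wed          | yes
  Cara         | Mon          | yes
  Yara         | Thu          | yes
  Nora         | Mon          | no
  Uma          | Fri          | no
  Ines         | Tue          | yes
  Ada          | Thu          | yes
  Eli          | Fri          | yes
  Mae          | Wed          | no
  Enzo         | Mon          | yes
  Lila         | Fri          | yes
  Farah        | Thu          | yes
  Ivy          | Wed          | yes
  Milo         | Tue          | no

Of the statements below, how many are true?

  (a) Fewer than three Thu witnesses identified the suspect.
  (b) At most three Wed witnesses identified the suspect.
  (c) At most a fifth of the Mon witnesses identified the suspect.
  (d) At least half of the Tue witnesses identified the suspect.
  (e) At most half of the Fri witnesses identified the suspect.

(a) Thu: |A| = 5, |A ∩ B| = 3; needs |A ∩ B| < 3 — false.
(b) Wed: |A| = 5, |A ∩ B| = 3; needs |A ∩ B| ≤ 3 — true.
(c) Mon: |A| = 5, |A ∩ B| = 2; needs |A ∩ B| / |A| ≤ 1/5 — false.
(d) Tue: |A| = 6, |A ∩ B| = 3; needs |A ∩ B| ≥ |A ∖ B| — true.
(e) Fri: |A| = 9, |A ∩ B| = 5; needs |A ∩ B| ≤ |A ∖ B| — false.

2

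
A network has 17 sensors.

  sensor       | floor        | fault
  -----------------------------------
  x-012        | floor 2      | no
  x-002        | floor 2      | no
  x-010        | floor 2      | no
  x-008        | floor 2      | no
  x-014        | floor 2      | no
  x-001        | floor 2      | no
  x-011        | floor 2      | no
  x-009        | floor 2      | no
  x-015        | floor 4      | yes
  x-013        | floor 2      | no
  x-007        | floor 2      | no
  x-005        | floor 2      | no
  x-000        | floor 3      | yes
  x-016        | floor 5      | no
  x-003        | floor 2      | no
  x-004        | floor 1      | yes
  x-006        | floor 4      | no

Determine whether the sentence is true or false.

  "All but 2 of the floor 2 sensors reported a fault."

False

The determiner here denotes the relation: |A ∖ B| = 2.
A (the restrictor) = {x-012, x-002, x-010, x-008, x-014, x-001, x-011, x-009, x-013, x-007, x-005, x-003}, |A| = 12.
A ∖ B = {x-012, x-002, x-010, x-008, x-014, x-001, x-011, x-009, x-013, x-007, x-005, x-003}, so |A ∖ B| = 12.
|A ∖ B| = 12, so the statement is false.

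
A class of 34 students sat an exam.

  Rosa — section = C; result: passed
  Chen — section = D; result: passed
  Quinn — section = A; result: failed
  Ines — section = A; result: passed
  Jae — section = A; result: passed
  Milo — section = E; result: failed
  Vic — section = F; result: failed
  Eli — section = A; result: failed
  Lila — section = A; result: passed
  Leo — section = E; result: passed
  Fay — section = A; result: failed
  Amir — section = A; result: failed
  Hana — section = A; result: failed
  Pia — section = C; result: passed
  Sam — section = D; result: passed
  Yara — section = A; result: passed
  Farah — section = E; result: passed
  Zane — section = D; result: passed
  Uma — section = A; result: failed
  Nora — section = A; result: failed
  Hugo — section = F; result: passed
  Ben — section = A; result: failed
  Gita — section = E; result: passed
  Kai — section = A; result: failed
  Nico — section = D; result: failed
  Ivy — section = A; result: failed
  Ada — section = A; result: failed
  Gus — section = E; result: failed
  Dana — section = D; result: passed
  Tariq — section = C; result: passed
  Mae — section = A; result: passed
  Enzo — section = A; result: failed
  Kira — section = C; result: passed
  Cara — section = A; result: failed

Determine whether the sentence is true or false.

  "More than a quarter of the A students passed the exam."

True

'More than a quarter of the A students passed the exam' holds iff |A ∩ B| / |A| > 1/4.
|A| = 18, |A ∩ B| = 5, |A ∖ B| = 13.
|A ∩ B|/|A| = 5/18, so the statement is true.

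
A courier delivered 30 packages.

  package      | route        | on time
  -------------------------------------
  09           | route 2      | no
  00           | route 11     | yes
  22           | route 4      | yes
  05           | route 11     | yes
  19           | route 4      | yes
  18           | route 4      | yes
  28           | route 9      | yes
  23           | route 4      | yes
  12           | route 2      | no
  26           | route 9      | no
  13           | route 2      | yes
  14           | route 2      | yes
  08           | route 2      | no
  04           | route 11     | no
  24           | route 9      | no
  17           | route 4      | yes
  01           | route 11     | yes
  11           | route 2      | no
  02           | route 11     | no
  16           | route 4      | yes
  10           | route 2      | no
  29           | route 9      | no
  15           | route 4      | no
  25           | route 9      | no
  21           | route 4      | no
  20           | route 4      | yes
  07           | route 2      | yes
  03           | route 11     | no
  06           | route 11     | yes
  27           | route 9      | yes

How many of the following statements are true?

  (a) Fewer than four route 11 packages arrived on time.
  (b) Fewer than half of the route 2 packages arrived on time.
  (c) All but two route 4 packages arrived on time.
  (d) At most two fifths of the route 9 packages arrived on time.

3

(a) route 11: |A| = 7, |A ∩ B| = 4; needs |A ∩ B| < 4 — false.
(b) route 2: |A| = 8, |A ∩ B| = 3; needs |A ∩ B| < |A ∖ B| — true.
(c) route 4: |A| = 9, |A ∩ B| = 7; needs |A ∖ B| = 2 — true.
(d) route 9: |A| = 6, |A ∩ B| = 2; needs |A ∩ B| / |A| ≤ 2/5 — true.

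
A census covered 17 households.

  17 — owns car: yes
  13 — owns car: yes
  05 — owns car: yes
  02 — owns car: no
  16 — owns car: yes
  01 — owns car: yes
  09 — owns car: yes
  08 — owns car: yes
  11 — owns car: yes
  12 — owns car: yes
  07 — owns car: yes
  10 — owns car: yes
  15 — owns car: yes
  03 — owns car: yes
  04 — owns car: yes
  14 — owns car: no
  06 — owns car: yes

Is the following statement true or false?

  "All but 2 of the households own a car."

True

'All but 2 of the households own a car' holds iff |A ∖ B| = 2.
|A| = 17, |A ∩ B| = 15, |A ∖ B| = 2.
|A ∖ B| = 2, so the statement is true.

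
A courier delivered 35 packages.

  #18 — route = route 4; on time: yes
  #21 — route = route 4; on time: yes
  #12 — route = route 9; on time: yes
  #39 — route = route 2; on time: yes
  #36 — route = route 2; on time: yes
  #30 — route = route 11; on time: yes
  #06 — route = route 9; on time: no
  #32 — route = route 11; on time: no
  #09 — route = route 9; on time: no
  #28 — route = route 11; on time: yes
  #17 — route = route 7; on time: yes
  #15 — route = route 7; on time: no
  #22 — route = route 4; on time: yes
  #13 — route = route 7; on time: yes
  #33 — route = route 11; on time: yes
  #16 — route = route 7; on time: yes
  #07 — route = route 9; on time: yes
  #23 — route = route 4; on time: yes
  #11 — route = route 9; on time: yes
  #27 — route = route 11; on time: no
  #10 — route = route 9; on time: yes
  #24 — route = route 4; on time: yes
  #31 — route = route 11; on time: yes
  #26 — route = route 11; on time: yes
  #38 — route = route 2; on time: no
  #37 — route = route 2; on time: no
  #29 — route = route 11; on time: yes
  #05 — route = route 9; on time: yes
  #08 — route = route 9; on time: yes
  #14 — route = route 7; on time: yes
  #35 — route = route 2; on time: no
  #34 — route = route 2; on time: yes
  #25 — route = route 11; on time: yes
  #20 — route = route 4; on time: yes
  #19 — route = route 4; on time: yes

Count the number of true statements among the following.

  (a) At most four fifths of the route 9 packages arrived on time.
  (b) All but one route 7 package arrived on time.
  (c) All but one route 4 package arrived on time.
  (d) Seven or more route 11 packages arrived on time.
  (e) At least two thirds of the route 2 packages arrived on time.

(a) route 9: |A| = 8, |A ∩ B| = 6; needs |A ∩ B| / |A| ≤ 4/5 — true.
(b) route 7: |A| = 5, |A ∩ B| = 4; needs |A ∖ B| = 1 — true.
(c) route 4: |A| = 7, |A ∩ B| = 7; needs |A ∖ B| = 1 — false.
(d) route 11: |A| = 9, |A ∩ B| = 7; needs |A ∩ B| ≥ 7 — true.
(e) route 2: |A| = 6, |A ∩ B| = 3; needs |A ∩ B| / |A| ≥ 2/3 — false.

3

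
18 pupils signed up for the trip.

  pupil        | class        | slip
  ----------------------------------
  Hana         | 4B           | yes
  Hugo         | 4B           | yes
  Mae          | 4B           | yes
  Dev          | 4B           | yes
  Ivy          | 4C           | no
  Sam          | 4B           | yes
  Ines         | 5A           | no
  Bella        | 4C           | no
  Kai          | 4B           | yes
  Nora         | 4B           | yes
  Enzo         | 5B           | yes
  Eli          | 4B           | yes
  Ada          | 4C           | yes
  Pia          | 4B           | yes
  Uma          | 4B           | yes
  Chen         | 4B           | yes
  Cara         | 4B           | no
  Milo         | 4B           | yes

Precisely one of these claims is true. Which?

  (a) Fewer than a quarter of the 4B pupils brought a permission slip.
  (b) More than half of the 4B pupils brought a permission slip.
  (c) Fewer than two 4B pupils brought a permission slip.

|A| = 13, |A ∩ B| = 12, |A ∖ B| = 1.
(a) requires |A ∩ B| / |A| < 1/4: false.
(b) requires |A ∩ B| > |A ∖ B|: true.
(c) requires |A ∩ B| < 2: false.

(b)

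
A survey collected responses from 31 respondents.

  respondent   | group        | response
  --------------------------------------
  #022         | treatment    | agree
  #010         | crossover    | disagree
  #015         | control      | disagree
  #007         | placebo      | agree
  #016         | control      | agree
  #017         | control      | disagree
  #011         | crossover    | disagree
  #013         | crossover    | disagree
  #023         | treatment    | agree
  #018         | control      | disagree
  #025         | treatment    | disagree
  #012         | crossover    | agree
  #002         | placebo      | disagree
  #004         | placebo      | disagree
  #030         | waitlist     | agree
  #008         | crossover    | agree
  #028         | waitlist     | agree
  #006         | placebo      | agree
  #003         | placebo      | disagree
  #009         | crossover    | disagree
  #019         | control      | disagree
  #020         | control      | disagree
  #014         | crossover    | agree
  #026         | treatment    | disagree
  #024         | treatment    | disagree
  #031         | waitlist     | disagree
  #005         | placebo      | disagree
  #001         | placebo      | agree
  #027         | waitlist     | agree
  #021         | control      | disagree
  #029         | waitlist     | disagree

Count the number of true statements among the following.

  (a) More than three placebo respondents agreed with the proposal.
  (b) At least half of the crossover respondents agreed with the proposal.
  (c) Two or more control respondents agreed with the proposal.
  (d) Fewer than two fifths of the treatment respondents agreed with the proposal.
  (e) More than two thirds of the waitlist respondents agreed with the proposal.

(a) placebo: |A| = 7, |A ∩ B| = 3; needs |A ∩ B| > 3 — false.
(b) crossover: |A| = 7, |A ∩ B| = 3; needs |A ∩ B| ≥ |A ∖ B| — false.
(c) control: |A| = 7, |A ∩ B| = 1; needs |A ∩ B| ≥ 2 — false.
(d) treatment: |A| = 5, |A ∩ B| = 2; needs |A ∩ B| / |A| < 2/5 — false.
(e) waitlist: |A| = 5, |A ∩ B| = 3; needs |A ∩ B| / |A| > 2/3 — false.

0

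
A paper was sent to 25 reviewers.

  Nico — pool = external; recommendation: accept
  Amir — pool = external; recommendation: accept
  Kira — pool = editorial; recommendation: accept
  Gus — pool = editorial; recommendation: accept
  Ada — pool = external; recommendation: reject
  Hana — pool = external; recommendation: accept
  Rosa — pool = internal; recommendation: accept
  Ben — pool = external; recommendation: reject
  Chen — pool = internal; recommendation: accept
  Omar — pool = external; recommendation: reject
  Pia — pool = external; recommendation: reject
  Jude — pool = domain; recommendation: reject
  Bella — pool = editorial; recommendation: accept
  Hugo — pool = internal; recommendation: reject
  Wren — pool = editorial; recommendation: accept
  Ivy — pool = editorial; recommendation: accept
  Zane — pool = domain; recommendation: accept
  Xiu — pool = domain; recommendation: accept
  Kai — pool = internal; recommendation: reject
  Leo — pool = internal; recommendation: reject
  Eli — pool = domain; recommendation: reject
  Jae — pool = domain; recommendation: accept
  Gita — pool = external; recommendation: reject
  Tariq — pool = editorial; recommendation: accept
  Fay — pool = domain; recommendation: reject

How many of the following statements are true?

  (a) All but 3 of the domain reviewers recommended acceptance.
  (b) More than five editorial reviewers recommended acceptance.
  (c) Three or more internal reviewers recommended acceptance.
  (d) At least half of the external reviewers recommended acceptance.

(a) domain: |A| = 6, |A ∩ B| = 3; needs |A ∖ B| = 3 — true.
(b) editorial: |A| = 6, |A ∩ B| = 6; needs |A ∩ B| > 5 — true.
(c) internal: |A| = 5, |A ∩ B| = 2; needs |A ∩ B| ≥ 3 — false.
(d) external: |A| = 8, |A ∩ B| = 3; needs |A ∩ B| ≥ |A ∖ B| — false.

2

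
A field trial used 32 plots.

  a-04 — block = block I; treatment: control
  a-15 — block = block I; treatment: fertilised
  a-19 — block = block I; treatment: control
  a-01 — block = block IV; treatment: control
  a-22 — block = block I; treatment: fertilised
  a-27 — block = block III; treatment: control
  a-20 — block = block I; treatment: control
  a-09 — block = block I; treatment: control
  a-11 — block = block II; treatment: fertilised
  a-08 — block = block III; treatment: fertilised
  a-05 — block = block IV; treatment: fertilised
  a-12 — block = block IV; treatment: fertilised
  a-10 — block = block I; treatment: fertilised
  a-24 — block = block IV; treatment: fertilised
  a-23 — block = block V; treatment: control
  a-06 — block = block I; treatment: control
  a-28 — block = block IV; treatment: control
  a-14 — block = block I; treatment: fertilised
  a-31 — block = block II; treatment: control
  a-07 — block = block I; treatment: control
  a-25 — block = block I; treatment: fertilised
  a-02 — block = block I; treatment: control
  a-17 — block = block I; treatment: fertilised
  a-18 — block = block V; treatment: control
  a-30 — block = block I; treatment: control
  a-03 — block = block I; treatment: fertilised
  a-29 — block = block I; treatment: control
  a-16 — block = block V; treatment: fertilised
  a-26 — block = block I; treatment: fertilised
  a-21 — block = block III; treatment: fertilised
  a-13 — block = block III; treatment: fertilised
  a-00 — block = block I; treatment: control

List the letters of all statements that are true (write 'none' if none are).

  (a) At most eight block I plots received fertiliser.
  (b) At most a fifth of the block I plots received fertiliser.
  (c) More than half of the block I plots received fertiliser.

|A| = 18, |A ∩ B| = 8, |A ∖ B| = 10.
(a) |A ∩ B| ≤ 8: holds.
(b) |A ∩ B| / |A| ≤ 1/5: fails.
(c) |A ∩ B| > |A ∖ B|: fails.

(a)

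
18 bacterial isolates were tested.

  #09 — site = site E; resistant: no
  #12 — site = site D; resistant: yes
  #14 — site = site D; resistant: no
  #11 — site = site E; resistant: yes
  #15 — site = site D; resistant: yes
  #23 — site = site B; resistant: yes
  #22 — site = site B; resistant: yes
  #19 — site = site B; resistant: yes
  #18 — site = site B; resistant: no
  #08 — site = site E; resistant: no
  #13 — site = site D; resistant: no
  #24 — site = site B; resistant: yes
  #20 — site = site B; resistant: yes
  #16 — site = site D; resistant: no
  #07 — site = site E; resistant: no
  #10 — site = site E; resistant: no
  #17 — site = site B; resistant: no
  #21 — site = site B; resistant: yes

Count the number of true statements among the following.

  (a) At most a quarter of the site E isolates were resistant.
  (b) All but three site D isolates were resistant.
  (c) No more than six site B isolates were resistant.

3

(a) site E: |A| = 5, |A ∩ B| = 1; needs |A ∩ B| / |A| ≤ 1/4 — true.
(b) site D: |A| = 5, |A ∩ B| = 2; needs |A ∖ B| = 3 — true.
(c) site B: |A| = 8, |A ∩ B| = 6; needs |A ∩ B| ≤ 6 — true.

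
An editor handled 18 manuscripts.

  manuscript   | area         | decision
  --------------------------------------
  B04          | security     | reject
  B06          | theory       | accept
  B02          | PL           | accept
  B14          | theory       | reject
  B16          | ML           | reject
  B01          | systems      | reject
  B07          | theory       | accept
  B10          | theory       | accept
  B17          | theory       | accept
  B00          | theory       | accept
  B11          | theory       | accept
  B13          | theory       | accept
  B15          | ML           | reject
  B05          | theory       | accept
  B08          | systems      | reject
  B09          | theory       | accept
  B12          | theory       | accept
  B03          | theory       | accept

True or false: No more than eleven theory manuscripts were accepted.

True

The determiner here denotes the relation: |A ∩ B| ≤ 11.
A (the restrictor) = {B06, B14, B07, B10, B17, B00, B11, B13, B05, B09, B12, B03}, |A| = 12.
A ∩ B = {B06, B07, B10, B17, B00, B11, B13, B05, B09, B12, B03}, so |A ∩ B| = 11.
|A ∩ B| = 11, so the statement is true.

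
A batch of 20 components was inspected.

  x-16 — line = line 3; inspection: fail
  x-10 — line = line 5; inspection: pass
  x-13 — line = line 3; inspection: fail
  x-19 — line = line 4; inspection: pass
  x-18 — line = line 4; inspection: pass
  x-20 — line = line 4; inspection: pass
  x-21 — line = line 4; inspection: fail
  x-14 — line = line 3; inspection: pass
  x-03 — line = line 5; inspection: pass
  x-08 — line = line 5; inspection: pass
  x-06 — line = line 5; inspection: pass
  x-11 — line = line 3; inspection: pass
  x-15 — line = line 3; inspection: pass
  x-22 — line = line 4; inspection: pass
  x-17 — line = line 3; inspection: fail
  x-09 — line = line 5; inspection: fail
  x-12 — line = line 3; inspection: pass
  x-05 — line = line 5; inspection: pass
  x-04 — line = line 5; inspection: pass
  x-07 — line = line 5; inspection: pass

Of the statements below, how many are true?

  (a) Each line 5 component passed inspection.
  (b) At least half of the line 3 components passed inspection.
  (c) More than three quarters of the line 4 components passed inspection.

2

(a) line 5: |A| = 8, |A ∩ B| = 7; needs A ⊆ B, i.e. every element of A is in B (|A ∖ B| = 0) — false.
(b) line 3: |A| = 7, |A ∩ B| = 4; needs |A ∩ B| ≥ |A ∖ B| — true.
(c) line 4: |A| = 5, |A ∩ B| = 4; needs |A ∩ B| / |A| > 3/4 — true.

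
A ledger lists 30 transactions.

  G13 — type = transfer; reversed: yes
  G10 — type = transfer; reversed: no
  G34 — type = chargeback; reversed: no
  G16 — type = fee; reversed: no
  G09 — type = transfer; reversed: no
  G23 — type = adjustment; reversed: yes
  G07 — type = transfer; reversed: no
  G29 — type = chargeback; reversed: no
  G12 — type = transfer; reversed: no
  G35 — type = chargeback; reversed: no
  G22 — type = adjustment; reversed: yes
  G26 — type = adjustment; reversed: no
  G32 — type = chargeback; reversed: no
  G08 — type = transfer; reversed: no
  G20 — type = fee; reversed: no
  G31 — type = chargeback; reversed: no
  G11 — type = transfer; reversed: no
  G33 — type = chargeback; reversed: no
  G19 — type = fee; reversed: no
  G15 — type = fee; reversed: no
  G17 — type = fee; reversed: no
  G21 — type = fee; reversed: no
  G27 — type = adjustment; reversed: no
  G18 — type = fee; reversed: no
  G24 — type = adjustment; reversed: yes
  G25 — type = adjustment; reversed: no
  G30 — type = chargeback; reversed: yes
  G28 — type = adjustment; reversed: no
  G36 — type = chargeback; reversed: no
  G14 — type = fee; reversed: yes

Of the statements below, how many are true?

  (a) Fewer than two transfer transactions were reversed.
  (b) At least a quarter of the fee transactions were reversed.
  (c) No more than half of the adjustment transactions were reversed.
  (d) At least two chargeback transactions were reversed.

2

(a) transfer: |A| = 7, |A ∩ B| = 1; needs |A ∩ B| < 2 — true.
(b) fee: |A| = 8, |A ∩ B| = 1; needs |A ∩ B| / |A| ≥ 1/4 — false.
(c) adjustment: |A| = 7, |A ∩ B| = 3; needs |A ∩ B| ≤ |A ∖ B| — true.
(d) chargeback: |A| = 8, |A ∩ B| = 1; needs |A ∩ B| ≥ 2 — false.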